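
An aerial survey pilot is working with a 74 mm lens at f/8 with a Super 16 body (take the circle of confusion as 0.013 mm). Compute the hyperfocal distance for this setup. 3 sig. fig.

Hyperfocal distance H = f²/(N·c) + f = 74²/(8 × 0.013) + 74 = 5476/0.104 + 74 ≈ 52727.8 mm ≈ 52.7 m.

52.7 m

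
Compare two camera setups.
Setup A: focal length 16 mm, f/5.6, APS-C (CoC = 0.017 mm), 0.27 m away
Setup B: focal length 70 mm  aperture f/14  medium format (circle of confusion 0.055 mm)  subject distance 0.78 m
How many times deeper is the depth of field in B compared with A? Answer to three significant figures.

3.42

Setup A: H = 16²/(5.6×0.017) + 16 ≈ 2705.1 mm; DoF = Df − Dn = 298.163 − 246.698 ≈ 51.465 mm.
Setup B: H = 70²/(14×0.055) + 70 ≈ 6433.6 mm; DoF = Df − Dn = 877.95 − 701.71 ≈ 176.24 mm.
Ratio = 176.24 / 51.465 ≈ 3.42.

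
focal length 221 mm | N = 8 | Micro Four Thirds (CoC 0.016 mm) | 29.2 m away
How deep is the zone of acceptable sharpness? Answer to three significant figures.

4.46 m

Hyperfocal distance H = f²/(N·c) + f = 221²/(8 × 0.016) + 221 = 48841/0.128 + 221 ≈ 381791.3 mm ≈ 381.8 m.
Near limit Dn = s·(H − f)/(H + s − 2f) = 29200 × (381791.3 − 221) / (381791.3 + 29200 − 2 × 221) = 29200 × 381570.3 / 410549.3 ≈ 27138.9 mm.
Far limit Df = s·(H − f)/(H − s) = 29200 × (381791.3 − 221) / (381791.3 − 29200) = 29200 × 381570.3 / 352591.3 ≈ 31599.9 mm.
Depth of field = Df − Dn = 31599.9 − 27138.9 ≈ 4461.0 mm ≈ 4.46 m.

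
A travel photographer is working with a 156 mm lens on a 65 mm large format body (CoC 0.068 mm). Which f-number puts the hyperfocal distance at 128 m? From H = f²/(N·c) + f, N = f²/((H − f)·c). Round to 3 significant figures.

f/2.80

Rearrange H = f²/(N·c) + f for N: N = f² / ((H − f)·c).
N = 156² / ((128000 − 156) × 0.068) = 24336 / 8693 ≈ 2.80.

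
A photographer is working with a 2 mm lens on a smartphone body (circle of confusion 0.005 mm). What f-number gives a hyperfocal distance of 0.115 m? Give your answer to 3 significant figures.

f/7.08

Rearrange H = f²/(N·c) + f for N: N = f² / ((H − f)·c).
N = 2² / ((115 − 2) × 0.005) = 4 / 0.5650 ≈ 7.08.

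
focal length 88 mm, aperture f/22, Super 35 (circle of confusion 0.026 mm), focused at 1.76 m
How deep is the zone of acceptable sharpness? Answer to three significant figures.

Hyperfocal distance H = f²/(N·c) + f = 88²/(22 × 0.026) + 88 = 7744/0.572 + 88 ≈ 13626.5 mm ≈ 13.63 m.
Near limit Dn = s·(H − f)/(H + s − 2f) = 1760 × (13626.5 − 88) / (13626.5 + 1760 − 2 × 88) = 1760 × 13538.5 / 15210.5 ≈ 1566.53 mm.
Far limit Df = s·(H − f)/(H − s) = 1760 × (13626.5 − 88) / (13626.5 − 1760) = 1760 × 13538.5 / 11866.5 ≈ 2007.99 mm.
Depth of field = Df − Dn = 2007.99 − 1566.53 ≈ 441.46 mm.

441 mm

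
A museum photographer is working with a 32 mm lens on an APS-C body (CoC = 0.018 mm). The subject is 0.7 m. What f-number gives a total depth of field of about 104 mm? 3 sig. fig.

Write h = H − f = f²/(N·c). The thin-lens limits are Dn = s·h/(h + (s−f)) and Df = s·h/(h − (s−f)), so DoF = Df − Dn = 2·s·(s−f)·h / (h² − (s−f)²).
That is a quadratic in h: DoF·h² − 2·s·(s−f)·h − DoF·(s−f)² = 0 ⇒ h = (s−f)·(s + √(s² + DoF²)) / DoF = 668 × (700 + √(700² + 104²)) / 104 = 668 × (700 + 707.684) / 104 ≈ 9041.7 mm.
Then N = f²/(c·h) = 32² / (0.018 × 9041.7) = 1024 / 162.75 ≈ 6.29.

f/6.29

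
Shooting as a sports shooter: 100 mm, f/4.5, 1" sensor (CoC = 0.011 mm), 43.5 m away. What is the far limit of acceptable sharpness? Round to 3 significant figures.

Hyperfocal distance H = f²/(N·c) + f = 100²/(4.5 × 0.011) + 100 = 10000/0.0495 + 100 ≈ 202120.2 mm ≈ 202.1 m.
Far limit Df = s·(H − f)/(H − s) = 43500 × (202120.2 − 100) / (202120.2 − 43500) = 43500 × 202020.2 / 158620.2 ≈ 55402 mm ≈ 55.4 m.

55.4 m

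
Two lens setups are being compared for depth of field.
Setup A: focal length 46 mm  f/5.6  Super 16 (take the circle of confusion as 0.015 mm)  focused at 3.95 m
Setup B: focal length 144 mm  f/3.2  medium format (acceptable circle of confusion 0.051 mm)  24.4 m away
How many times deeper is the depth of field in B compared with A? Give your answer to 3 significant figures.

7.71

Setup A: H = 46²/(5.6×0.015) + 46 ≈ 25236.5 mm; DoF = Df − Dn = 4674.4 − 3420.0 ≈ 1254.4 mm.
Setup B: H = 144²/(3.2×0.051) + 144 ≈ 127202.8 mm; DoF = Df − Dn = 30157.1 − 20488.6 ≈ 9668.5 mm.
Ratio = 9668.5 / 1254.4 ≈ 7.71.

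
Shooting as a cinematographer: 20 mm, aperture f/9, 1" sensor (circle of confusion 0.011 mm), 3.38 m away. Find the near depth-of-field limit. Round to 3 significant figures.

Hyperfocal distance H = f²/(N·c) + f = 20²/(9 × 0.011) + 20 = 400/0.099 + 20 ≈ 4060.4 mm ≈ 4.060 m.
Near limit Dn = s·(H − f)/(H + s − 2f) = 3380 × (4060.4 − 20) / (4060.4 + 3380 − 2 × 20) = 3380 × 4040.4 / 7400.4 ≈ 1845.4 mm ≈ 1.85 m.

1.85 m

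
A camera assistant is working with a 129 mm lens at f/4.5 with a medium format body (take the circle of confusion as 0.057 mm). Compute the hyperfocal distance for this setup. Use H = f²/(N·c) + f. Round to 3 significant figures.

65.0 m

Hyperfocal distance H = f²/(N·c) + f = 129²/(4.5 × 0.057) + 129 = 16641/0.2565 + 129 ≈ 65006.2 mm ≈ 65.0 m.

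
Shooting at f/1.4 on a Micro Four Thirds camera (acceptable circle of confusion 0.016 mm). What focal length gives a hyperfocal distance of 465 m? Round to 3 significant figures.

102 mm

From H = f²/(N·c) + f, with f ≪ H: f ≈ √(H·N·c) = √(465000 × 1.4 × 0.016) = √10416 ≈ 102.1 mm.
The +f correction barely moves this — solving exactly, f² + N·c·f − N·c·H = 0 ⇒ f = (−N·c + √((N·c)² + 4·N·c·H))/2 = (−0.0224 + √41664)/2 ≈ 102.05 mm, so f ≈ 102 mm.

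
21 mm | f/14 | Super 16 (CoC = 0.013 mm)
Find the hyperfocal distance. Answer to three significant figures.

Hyperfocal distance H = f²/(N·c) + f = 21²/(14 × 0.013) + 21 = 441/0.182 + 21 ≈ 2444.1 mm ≈ 2.44 m.

2.44 m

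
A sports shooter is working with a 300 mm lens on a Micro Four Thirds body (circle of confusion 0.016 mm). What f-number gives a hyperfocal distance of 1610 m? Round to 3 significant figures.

f/3.49

Rearrange H = f²/(N·c) + f for N: N = f² / ((H − f)·c).
N = 300² / ((1610000 − 300) × 0.016) = 90000 / 25755 ≈ 3.49.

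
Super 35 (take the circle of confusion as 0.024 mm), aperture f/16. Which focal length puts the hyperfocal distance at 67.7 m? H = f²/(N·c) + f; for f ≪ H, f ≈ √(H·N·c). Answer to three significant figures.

161 mm

From H = f²/(N·c) + f, with f ≪ H: f ≈ √(H·N·c) = √(67700 × 16 × 0.024) = √25997 ≈ 161.2 mm.
The +f correction barely moves this — solving exactly, f² + N·c·f − N·c·H = 0 ⇒ f = (−N·c + √((N·c)² + 4·N·c·H))/2 = (−0.384 + √103987)/2 ≈ 161.04 mm, so f ≈ 161 mm.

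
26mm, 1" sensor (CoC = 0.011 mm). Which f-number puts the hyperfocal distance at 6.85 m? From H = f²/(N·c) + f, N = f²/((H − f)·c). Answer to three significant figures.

Rearrange H = f²/(N·c) + f for N: N = f² / ((H − f)·c).
N = 26² / ((6850 − 26) × 0.011) = 676 / 75.06 ≈ 9.01.

f/9.01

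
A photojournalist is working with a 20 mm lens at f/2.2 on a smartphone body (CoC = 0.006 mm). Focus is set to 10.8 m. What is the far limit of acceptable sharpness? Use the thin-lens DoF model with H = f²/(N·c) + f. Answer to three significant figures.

16.8 m

Hyperfocal distance H = f²/(N·c) + f = 20²/(2.2 × 0.006) + 20 = 400/0.0132 + 20 ≈ 30323.0 mm ≈ 30.32 m.
Far limit Df = s·(H − f)/(H − s) = 10800 × (30323.0 − 20) / (30323.0 − 10800) = 10800 × 30303.0 / 19523.0 ≈ 16763 mm ≈ 16.8 m.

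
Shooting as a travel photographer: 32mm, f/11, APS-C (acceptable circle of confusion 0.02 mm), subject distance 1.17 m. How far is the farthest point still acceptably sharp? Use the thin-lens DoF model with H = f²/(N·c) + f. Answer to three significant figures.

Hyperfocal distance H = f²/(N·c) + f = 32²/(11 × 0.02) + 32 = 1024/0.22 + 32 ≈ 4686.5 mm ≈ 4.687 m.
Far limit Df = s·(H − f)/(H − s) = 1170 × (4686.5 − 32) / (4686.5 − 1170) = 1170 × 4654.5 / 3516.5 ≈ 1548.6 mm ≈ 1.55 m.

1.55 m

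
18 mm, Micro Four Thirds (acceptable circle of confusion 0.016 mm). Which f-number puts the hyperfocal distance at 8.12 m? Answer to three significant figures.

f/2.50

Rearrange H = f²/(N·c) + f for N: N = f² / ((H − f)·c).
N = 18² / ((8120 − 18) × 0.016) = 324 / 129.6 ≈ 2.50.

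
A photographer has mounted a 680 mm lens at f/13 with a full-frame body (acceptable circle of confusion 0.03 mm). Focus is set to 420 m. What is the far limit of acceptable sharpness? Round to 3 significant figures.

650 m

Hyperfocal distance H = f²/(N·c) + f = 680²/(13 × 0.03) + 680 = 462400/0.39 + 680 ≈ 1186321.0 mm ≈ 1186 m.
Far limit Df = s·(H − f)/(H − s) = 420000 × (1186321.0 − 680) / (1186321.0 − 420000) = 420000 × 1185641.0 / 766321.0 ≈ 649818 mm ≈ 650 m.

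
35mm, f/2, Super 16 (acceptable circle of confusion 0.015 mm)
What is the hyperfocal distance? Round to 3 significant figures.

Hyperfocal distance H = f²/(N·c) + f = 35²/(2 × 0.015) + 35 = 1225/0.03 + 35 ≈ 40868.3 mm ≈ 40.9 m.

40.9 m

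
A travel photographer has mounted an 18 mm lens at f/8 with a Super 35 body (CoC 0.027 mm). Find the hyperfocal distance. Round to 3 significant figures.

Hyperfocal distance H = f²/(N·c) + f = 18²/(8 × 0.027) + 18 = 324/0.216 + 18 ≈ 1518.0 mm ≈ 1.52 m.

1.52 m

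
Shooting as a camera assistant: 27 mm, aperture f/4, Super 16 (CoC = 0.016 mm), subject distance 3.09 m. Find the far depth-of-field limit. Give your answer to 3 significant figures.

Hyperfocal distance H = f²/(N·c) + f = 27²/(4 × 0.016) + 27 = 729/0.064 + 27 ≈ 11417.6 mm ≈ 11.42 m.
Far limit Df = s·(H − f)/(H − s) = 3090 × (11417.6 − 27) / (11417.6 − 3090) = 3090 × 11390.6 / 8327.6 ≈ 4226.5 mm ≈ 4.23 m.

4.23 m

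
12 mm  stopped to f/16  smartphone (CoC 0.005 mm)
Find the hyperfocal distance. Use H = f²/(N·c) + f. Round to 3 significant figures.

Hyperfocal distance H = f²/(N·c) + f = 12²/(16 × 0.005) + 12 = 144/0.08 + 12 ≈ 1812.0 mm ≈ 1.81 m.

1.81 m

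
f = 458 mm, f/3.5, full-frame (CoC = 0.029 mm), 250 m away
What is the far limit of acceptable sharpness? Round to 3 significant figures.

Hyperfocal distance H = f²/(N·c) + f = 458²/(3.5 × 0.029) + 458 = 209764/0.1015 + 458 ≈ 2067098.4 mm ≈ 2067 m.
Far limit Df = s·(H − f)/(H − s) = 250000 × (2067098.4 − 458) / (2067098.4 − 250000) = 250000 × 2066640.4 / 1817098.4 ≈ 284332 mm ≈ 284 m.

284 m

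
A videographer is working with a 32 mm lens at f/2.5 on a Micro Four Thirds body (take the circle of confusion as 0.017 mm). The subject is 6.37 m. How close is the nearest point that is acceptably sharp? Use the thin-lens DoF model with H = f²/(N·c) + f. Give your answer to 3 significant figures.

Hyperfocal distance H = f²/(N·c) + f = 32²/(2.5 × 0.017) + 32 = 1024/0.0425 + 32 ≈ 24126.1 mm ≈ 24.13 m.
Near limit Dn = s·(H − f)/(H + s − 2f) = 6370 × (24126.1 − 32) / (24126.1 + 6370 − 2 × 32) = 6370 × 24094.1 / 30432.1 ≈ 5043.3 mm ≈ 5.04 m.

5.04 m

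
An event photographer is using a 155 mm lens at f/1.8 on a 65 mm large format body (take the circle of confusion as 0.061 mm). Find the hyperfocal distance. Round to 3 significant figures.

219 m

Hyperfocal distance H = f²/(N·c) + f = 155²/(1.8 × 0.061) + 155 = 24025/0.1098 + 155 ≈ 218961.9 mm ≈ 219 m.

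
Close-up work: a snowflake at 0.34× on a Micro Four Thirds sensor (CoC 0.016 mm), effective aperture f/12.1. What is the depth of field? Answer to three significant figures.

3.35 mm

At magnification m, DoF ≈ 2·N_eff·c/m² = 2 × 12.1 × 0.016 / 0.34² = 0.3872 / 0.1156 ≈ 3.35 mm.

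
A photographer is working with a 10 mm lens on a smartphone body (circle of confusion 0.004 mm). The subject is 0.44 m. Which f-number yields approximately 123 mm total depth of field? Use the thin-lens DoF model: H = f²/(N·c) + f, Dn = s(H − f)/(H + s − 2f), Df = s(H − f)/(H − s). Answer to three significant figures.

f/7.97

Write h = H − f = f²/(N·c). The thin-lens limits are Dn = s·h/(h + (s−f)) and Df = s·h/(h − (s−f)), so DoF = Df − Dn = 2·s·(s−f)·h / (h² − (s−f)²).
That is a quadratic in h: DoF·h² − 2·s·(s−f)·h − DoF·(s−f)² = 0 ⇒ h = (s−f)·(s + √(s² + DoF²)) / DoF = 430 × (440 + √(440² + 123²)) / 123 = 430 × (440 + 456.869) / 123 ≈ 3135.4 mm.
Then N = f²/(c·h) = 10² / (0.004 × 3135.4) = 100 / 12.542 ≈ 7.97.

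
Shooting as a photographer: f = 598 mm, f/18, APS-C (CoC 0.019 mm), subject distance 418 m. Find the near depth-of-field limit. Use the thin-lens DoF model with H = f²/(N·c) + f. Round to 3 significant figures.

Hyperfocal distance H = f²/(N·c) + f = 598²/(18 × 0.019) + 598 = 357604/0.342 + 598 ≈ 1046223.7 mm ≈ 1046 m.
Near limit Dn = s·(H − f)/(H + s − 2f) = 418000 × (1046223.7 − 598) / (1046223.7 + 418000 − 2 × 598) = 418000 × 1045625.7 / 1463027.7 ≈ 298745 mm ≈ 299 m.

299 m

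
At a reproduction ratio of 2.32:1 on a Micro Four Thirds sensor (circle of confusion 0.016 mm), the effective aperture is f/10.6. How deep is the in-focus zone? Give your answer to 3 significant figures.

0.0630 mm

At magnification m, DoF ≈ 2·N_eff·c/m² = 2 × 10.6 × 0.016 / 2.32² = 0.3392 / 5.382 ≈ 0.063 mm.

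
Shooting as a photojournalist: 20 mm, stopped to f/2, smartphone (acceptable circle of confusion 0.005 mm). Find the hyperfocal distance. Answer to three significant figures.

Hyperfocal distance H = f²/(N·c) + f = 20²/(2 × 0.005) + 20 = 400/0.01 + 20 ≈ 40020.0 mm ≈ 40.0 m.

40.0 m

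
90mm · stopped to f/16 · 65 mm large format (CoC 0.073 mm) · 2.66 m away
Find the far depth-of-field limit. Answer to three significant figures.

Hyperfocal distance H = f²/(N·c) + f = 90²/(16 × 0.073) + 90 = 8100/1.168 + 90 ≈ 7024.9 mm ≈ 7.025 m.
Far limit Df = s·(H − f)/(H − s) = 2660 × (7024.9 − 90) / (7024.9 − 2660) = 2660 × 6934.9 / 4364.9 ≈ 4226.2 mm ≈ 4.23 m.

4.23 m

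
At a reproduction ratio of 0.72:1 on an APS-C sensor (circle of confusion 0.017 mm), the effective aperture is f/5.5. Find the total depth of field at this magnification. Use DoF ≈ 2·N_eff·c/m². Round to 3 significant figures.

At magnification m, DoF ≈ 2·N_eff·c/m² = 2 × 5.5 × 0.017 / 0.72² = 0.187 / 0.5184 ≈ 0.361 mm.

0.361 mm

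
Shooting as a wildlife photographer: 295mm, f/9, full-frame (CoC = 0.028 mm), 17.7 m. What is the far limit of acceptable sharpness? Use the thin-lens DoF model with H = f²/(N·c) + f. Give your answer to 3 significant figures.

Hyperfocal distance H = f²/(N·c) + f = 295²/(9 × 0.028) + 295 = 87025/0.252 + 295 ≈ 345632.3 mm ≈ 345.6 m.
Far limit Df = s·(H − f)/(H − s) = 17700 × (345632.3 − 295) / (345632.3 − 17700) = 17700 × 345337.3 / 327932.3 ≈ 18639 mm ≈ 18.6 m.

18.6 m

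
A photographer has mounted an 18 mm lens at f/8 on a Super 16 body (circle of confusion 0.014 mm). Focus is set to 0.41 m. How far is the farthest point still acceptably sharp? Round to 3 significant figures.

474 mm

Hyperfocal distance H = f²/(N·c) + f = 18²/(8 × 0.014) + 18 = 324/0.112 + 18 ≈ 2910.9 mm ≈ 2.911 m.
Far limit Df = s·(H − f)/(H − s) = 410 × (2910.9 − 18) / (2910.9 − 410) = 410 × 2892.9 / 2500.9 ≈ 474.27 mm.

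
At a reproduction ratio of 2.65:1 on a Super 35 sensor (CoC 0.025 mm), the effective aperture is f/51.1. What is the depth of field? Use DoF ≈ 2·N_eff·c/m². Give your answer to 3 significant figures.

0.364 mm

At magnification m, DoF ≈ 2·N_eff·c/m² = 2 × 51.1 × 0.025 / 2.65² = 2.555 / 7.022 ≈ 0.364 mm.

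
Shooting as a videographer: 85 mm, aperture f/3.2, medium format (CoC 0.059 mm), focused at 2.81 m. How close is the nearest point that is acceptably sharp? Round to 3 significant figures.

Hyperfocal distance H = f²/(N·c) + f = 85²/(3.2 × 0.059) + 85 = 7225/0.1888 + 85 ≈ 38353.0 mm ≈ 38.35 m.
Near limit Dn = s·(H − f)/(H + s − 2f) = 2810 × (38353.0 − 85) / (38353.0 + 2810 − 2 × 85) = 2810 × 38268.0 / 40993.0 ≈ 2623.2 mm ≈ 2.62 m.

2.62 m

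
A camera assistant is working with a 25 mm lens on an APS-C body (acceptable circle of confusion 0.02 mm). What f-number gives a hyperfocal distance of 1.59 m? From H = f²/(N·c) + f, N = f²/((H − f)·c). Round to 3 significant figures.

Rearrange H = f²/(N·c) + f for N: N = f² / ((H − f)·c).
N = 25² / ((1590 − 25) × 0.02) = 625 / 31.30 ≈ 20.

f/20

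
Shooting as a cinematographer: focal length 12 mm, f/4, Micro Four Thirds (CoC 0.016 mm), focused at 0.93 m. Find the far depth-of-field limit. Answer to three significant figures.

1.57 m

Hyperfocal distance H = f²/(N·c) + f = 12²/(4 × 0.016) + 12 = 144/0.064 + 12 ≈ 2262.0 mm ≈ 2.262 m.
Far limit Df = s·(H − f)/(H − s) = 930 × (2262.0 − 12) / (2262.0 − 930) = 930 × 2250.0 / 1332.0 ≈ 1570.9 mm ≈ 1.57 m.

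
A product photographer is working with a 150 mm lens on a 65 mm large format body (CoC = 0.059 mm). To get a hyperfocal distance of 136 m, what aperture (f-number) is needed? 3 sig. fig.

f/2.81

Rearrange H = f²/(N·c) + f for N: N = f² / ((H − f)·c).
N = 150² / ((136000 − 150) × 0.059) = 22500 / 8015 ≈ 2.81.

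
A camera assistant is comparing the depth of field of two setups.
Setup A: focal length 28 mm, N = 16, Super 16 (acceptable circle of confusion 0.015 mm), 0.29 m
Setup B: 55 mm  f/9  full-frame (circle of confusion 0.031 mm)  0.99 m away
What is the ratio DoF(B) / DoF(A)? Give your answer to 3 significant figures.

Setup A: H = 28²/(16×0.015) + 28 ≈ 3294.7 mm; DoF = Df − Dn = 315.287 − 268.468 ≈ 46.819 mm.
Setup B: H = 55²/(9×0.031) + 55 ≈ 10897.3 mm; DoF = Df − Dn = 1083.43 − 911.40 ≈ 172.03 mm.
Ratio = 172.03 / 46.819 ≈ 3.67.

3.67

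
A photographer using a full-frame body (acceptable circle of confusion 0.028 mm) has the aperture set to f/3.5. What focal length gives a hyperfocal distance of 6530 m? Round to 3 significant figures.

From H = f²/(N·c) + f, with f ≪ H: f ≈ √(H·N·c) = √(6530000 × 3.5 × 0.028) = √639940 ≈ 800.0 mm.
The +f correction barely moves this — solving exactly, f² + N·c·f − N·c·H = 0 ⇒ f = (−N·c + √((N·c)² + 4·N·c·H))/2 = (−0.098 + √2559760)/2 ≈ 799.91 mm, so f ≈ 800 mm.

800 mm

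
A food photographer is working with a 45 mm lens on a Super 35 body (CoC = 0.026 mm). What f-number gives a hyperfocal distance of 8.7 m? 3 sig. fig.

f/9

Rearrange H = f²/(N·c) + f for N: N = f² / ((H − f)·c).
N = 45² / ((8700 − 45) × 0.026) = 2025 / 225.0 ≈ 9.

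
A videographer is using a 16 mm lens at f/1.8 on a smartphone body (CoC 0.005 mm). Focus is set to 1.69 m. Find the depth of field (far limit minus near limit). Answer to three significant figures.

Hyperfocal distance H = f²/(N·c) + f = 16²/(1.8 × 0.005) + 16 = 256/0.009 + 16 ≈ 28460.4 mm ≈ 28.46 m.
Near limit Dn = s·(H − f)/(H + s − 2f) = 1690 × (28460.4 − 16) / (28460.4 + 1690 − 2 × 16) = 1690 × 28444.4 / 30118.4 ≈ 1596.07 mm.
Far limit Df = s·(H − f)/(H − s) = 1690 × (28460.4 − 16) / (28460.4 − 1690) = 1690 × 28444.4 / 26770.4 ≈ 1795.68 mm.
Depth of field = Df − Dn = 1795.68 − 1596.07 ≈ 199.61 mm.

200 mm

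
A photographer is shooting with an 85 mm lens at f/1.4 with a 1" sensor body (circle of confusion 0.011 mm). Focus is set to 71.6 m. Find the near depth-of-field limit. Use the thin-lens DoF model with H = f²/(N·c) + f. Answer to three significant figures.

Hyperfocal distance H = f²/(N·c) + f = 85²/(1.4 × 0.011) + 85 = 7225/0.0154 + 85 ≈ 469240.8 mm ≈ 469.2 m.
Near limit Dn = s·(H − f)/(H + s − 2f) = 71600 × (469240.8 − 85) / (469240.8 + 71600 − 2 × 85) = 71600 × 469155.8 / 540670.8 ≈ 62129 mm ≈ 62.1 m.

62.1 m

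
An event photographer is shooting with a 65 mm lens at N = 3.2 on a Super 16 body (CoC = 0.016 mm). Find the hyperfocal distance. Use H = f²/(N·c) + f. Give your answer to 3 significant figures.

82.6 m

Hyperfocal distance H = f²/(N·c) + f = 65²/(3.2 × 0.016) + 65 = 4225/0.0512 + 65 ≈ 82584.5 mm ≈ 82.6 m.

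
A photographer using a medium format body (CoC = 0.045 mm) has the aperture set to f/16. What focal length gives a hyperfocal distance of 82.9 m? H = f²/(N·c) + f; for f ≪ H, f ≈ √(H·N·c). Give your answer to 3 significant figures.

244 mm

From H = f²/(N·c) + f, with f ≪ H: f ≈ √(H·N·c) = √(82900 × 16 × 0.045) = √59688 ≈ 244.3 mm.
The +f correction barely moves this — solving exactly, f² + N·c·f − N·c·H = 0 ⇒ f = (−N·c + √((N·c)² + 4·N·c·H))/2 = (−0.72 + √238753)/2 ≈ 243.95 mm, so f ≈ 244 mm.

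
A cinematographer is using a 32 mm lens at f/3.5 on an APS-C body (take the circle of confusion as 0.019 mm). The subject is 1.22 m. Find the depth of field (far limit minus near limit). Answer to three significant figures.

189 mm

Hyperfocal distance H = f²/(N·c) + f = 32²/(3.5 × 0.019) + 32 = 1024/0.0665 + 32 ≈ 15430.5 mm ≈ 15.43 m.
Near limit Dn = s·(H − f)/(H + s − 2f) = 1220 × (15430.5 − 32) / (15430.5 + 1220 − 2 × 32) = 1220 × 15398.5 / 16586.5 ≈ 1132.62 mm.
Far limit Df = s·(H − f)/(H − s) = 1220 × (15430.5 − 32) / (15430.5 − 1220) = 1220 × 15398.5 / 14210.5 ≈ 1321.99 mm.
Depth of field = Df − Dn = 1321.99 − 1132.62 ≈ 189.37 mm.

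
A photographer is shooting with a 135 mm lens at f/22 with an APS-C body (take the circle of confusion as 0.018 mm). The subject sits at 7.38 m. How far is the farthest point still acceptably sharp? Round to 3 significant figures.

Hyperfocal distance H = f²/(N·c) + f = 135²/(22 × 0.018) + 135 = 18225/0.396 + 135 ≈ 46157.7 mm ≈ 46.16 m.
Far limit Df = s·(H − f)/(H − s) = 7380 × (46157.7 − 135) / (46157.7 − 7380) = 7380 × 46022.7 / 38777.7 ≈ 8758.8 mm ≈ 8.76 m.

8.76 m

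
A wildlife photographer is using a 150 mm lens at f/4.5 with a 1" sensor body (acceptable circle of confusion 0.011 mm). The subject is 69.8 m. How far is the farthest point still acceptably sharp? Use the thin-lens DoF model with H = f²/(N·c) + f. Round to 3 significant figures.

Hyperfocal distance H = f²/(N·c) + f = 150²/(4.5 × 0.011) + 150 = 22500/0.0495 + 150 ≈ 454695.5 mm ≈ 454.7 m.
Far limit Df = s·(H − f)/(H − s) = 69800 × (454695.5 − 150) / (454695.5 − 69800) = 69800 × 454545.5 / 384895.5 ≈ 82431 mm ≈ 82.4 m.

82.4 m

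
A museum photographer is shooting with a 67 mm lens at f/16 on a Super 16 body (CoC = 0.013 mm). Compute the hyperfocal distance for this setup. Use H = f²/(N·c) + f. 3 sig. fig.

Hyperfocal distance H = f²/(N·c) + f = 67²/(16 × 0.013) + 67 = 4489/0.208 + 67 ≈ 21648.7 mm ≈ 21.6 m.

21.6 m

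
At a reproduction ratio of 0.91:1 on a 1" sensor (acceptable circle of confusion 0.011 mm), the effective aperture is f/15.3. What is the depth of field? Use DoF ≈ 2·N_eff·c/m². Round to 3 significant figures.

At magnification m, DoF ≈ 2·N_eff·c/m² = 2 × 15.3 × 0.011 / 0.91² = 0.3366 / 0.8281 ≈ 0.406 mm.

0.406 mm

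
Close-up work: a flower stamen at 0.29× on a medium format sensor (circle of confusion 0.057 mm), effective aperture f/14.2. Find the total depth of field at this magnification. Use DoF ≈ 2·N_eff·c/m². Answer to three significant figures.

19.2 mm

At magnification m, DoF ≈ 2·N_eff·c/m² = 2 × 14.2 × 0.057 / 0.29² = 1.619 / 0.0841 ≈ 19.2 mm.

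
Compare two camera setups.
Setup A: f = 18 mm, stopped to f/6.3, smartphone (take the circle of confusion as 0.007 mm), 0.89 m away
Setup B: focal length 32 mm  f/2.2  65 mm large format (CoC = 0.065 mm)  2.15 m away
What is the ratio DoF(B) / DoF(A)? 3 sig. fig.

Setup A: H = 18²/(6.3×0.007) + 18 ≈ 7364.9 mm; DoF = Df − Dn = 1009.86 − 795.57 ≈ 214.29 mm.
Setup B: H = 32²/(2.2×0.065) + 32 ≈ 7192.8 mm; DoF = Df − Dn = 3053.0 − 1659.2 ≈ 1393.8 mm.
Ratio = 1393.8 / 214.29 ≈ 6.50.

6.50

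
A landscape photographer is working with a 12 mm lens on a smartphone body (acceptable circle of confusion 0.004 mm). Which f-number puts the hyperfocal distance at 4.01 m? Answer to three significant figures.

f/9

Rearrange H = f²/(N·c) + f for N: N = f² / ((H − f)·c).
N = 12² / ((4010 − 12) × 0.004) = 144 / 15.99 ≈ 9.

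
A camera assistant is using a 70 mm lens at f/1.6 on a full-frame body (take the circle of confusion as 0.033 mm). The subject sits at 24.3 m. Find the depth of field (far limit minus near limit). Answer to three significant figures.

13.6 m

Hyperfocal distance H = f²/(N·c) + f = 70²/(1.6 × 0.033) + 70 = 4900/0.0528 + 70 ≈ 92873.0 mm ≈ 92.87 m.
Near limit Dn = s·(H − f)/(H + s − 2f) = 24300 × (92873.0 − 70) / (92873.0 + 24300 − 2 × 70) = 24300 × 92803.0 / 117033.0 ≈ 19269 mm.
Far limit Df = s·(H − f)/(H − s) = 24300 × (92873.0 − 70) / (92873.0 − 24300) = 24300 × 92803.0 / 68573.0 ≈ 32886 mm.
Depth of field = Df − Dn = 32886 − 19269 ≈ 13617 mm ≈ 13.6 m.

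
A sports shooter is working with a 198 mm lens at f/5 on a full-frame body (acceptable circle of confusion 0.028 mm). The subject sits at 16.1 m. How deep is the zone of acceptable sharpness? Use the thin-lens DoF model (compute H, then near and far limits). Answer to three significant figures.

Hyperfocal distance H = f²/(N·c) + f = 198²/(5 × 0.028) + 198 = 39204/0.14 + 198 ≈ 280226.6 mm ≈ 280.2 m.
Near limit Dn = s·(H − f)/(H + s − 2f) = 16100 × (280226.6 − 198) / (280226.6 + 16100 − 2 × 198) = 16100 × 280028.6 / 295930.6 ≈ 15234.9 mm.
Far limit Df = s·(H − f)/(H − s) = 16100 × (280226.6 − 198) / (280226.6 − 16100) = 16100 × 280028.6 / 264126.6 ≈ 17069.3 mm.
Depth of field = Df − Dn = 17069.3 − 15234.9 ≈ 1834.4 mm ≈ 1.83 m.

1.83 m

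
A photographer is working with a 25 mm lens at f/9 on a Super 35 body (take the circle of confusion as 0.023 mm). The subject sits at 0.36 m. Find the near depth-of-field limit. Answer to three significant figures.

Hyperfocal distance H = f²/(N·c) + f = 25²/(9 × 0.023) + 25 = 625/0.207 + 25 ≈ 3044.3 mm ≈ 3.044 m.
Near limit Dn = s·(H − f)/(H + s − 2f) = 360 × (3044.3 − 25) / (3044.3 + 360 − 2 × 25) = 360 × 3019.3 / 3354.3 ≈ 324.05 mm.

324 mm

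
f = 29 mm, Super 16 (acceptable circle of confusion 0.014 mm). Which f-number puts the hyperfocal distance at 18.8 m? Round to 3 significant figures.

f/3.20

Rearrange H = f²/(N·c) + f for N: N = f² / ((H − f)·c).
N = 29² / ((18800 − 29) × 0.014) = 841 / 262.8 ≈ 3.20.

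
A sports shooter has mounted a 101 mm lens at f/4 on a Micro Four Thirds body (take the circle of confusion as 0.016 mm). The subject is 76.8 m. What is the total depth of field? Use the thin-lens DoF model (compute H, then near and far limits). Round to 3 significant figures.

Hyperfocal distance H = f²/(N·c) + f = 101²/(4 × 0.016) + 101 = 10201/0.064 + 101 ≈ 159491.6 mm ≈ 159.5 m.
Near limit Dn = s·(H − f)/(H + s − 2f) = 76800 × (159491.6 − 101) / (159491.6 + 76800 − 2 × 101) = 76800 × 159390.6 / 236089.6 ≈ 51850 mm.
Far limit Df = s·(H − f)/(H − s) = 76800 × (159491.6 − 101) / (159491.6 − 76800) = 76800 × 159390.6 / 82691.6 ≈ 148034 mm.
Depth of field = Df − Dn = 148034 − 51850 ≈ 96184 mm ≈ 96.2 m.

96.2 m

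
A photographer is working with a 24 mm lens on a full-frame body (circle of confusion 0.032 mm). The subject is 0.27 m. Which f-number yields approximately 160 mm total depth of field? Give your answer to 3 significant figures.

Write h = H − f = f²/(N·c). The thin-lens limits are Dn = s·h/(h + (s−f)) and Df = s·h/(h − (s−f)), so DoF = Df − Dn = 2·s·(s−f)·h / (h² − (s−f)²).
That is a quadratic in h: DoF·h² − 2·s·(s−f)·h − DoF·(s−f)² = 0 ⇒ h = (s−f)·(s + √(s² + DoF²)) / DoF = 246 × (270 + √(270² + 160²)) / 160 = 246 × (270 + 313.847) / 160 ≈ 897.66 mm.
Then N = f²/(c·h) = 24² / (0.032 × 897.66) = 576 / 28.725 ≈ 20.1.

f/20.1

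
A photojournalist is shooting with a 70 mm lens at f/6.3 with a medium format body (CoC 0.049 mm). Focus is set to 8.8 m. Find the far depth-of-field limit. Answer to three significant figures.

19.6 m

Hyperfocal distance H = f²/(N·c) + f = 70²/(6.3 × 0.049) + 70 = 4900/0.3087 + 70 ≈ 15943.0 mm ≈ 15.94 m.
Far limit Df = s·(H − f)/(H − s) = 8800 × (15943.0 − 70) / (15943.0 − 8800) = 8800 × 15873.0 / 7143.0 ≈ 19555 mm ≈ 19.6 m.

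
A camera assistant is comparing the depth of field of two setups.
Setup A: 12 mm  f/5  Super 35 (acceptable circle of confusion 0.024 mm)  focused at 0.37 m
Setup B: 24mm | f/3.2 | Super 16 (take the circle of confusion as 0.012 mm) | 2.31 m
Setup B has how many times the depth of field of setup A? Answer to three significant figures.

2.97

Setup A: H = 12²/(5×0.024) + 12 ≈ 1212.0 mm; DoF = Df − Dn = 527.32 − 284.98 ≈ 242.34 mm.
Setup B: H = 24²/(3.2×0.012) + 24 ≈ 15024.0 mm; DoF = Df − Dn = 2725.34 − 2004.51 ≈ 720.83 mm.
Ratio = 720.83 / 242.34 ≈ 2.97.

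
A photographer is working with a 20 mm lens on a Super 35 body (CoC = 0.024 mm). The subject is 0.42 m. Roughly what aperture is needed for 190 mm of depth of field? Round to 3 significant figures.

f/8.99

Write h = H − f = f²/(N·c). The thin-lens limits are Dn = s·h/(h + (s−f)) and Df = s·h/(h − (s−f)), so DoF = Df − Dn = 2·s·(s−f)·h / (h² − (s−f)²).
That is a quadratic in h: DoF·h² − 2·s·(s−f)·h − DoF·(s−f)² = 0 ⇒ h = (s−f)·(s + √(s² + DoF²)) / DoF = 400 × (420 + √(420² + 190²)) / 190 = 400 × (420 + 460.977) / 190 ≈ 1854.7 mm.
Then N = f²/(c·h) = 20² / (0.024 × 1854.7) = 400 / 44.513 ≈ 8.99.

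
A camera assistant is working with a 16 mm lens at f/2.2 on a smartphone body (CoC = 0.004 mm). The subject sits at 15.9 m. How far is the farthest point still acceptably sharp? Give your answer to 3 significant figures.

35.0 m

Hyperfocal distance H = f²/(N·c) + f = 16²/(2.2 × 0.004) + 16 = 256/0.0088 + 16 ≈ 29106.9 mm ≈ 29.11 m.
Far limit Df = s·(H − f)/(H − s) = 15900 × (29106.9 − 16) / (29106.9 − 15900) = 15900 × 29090.9 / 13206.9 ≈ 35023 mm ≈ 35.0 m.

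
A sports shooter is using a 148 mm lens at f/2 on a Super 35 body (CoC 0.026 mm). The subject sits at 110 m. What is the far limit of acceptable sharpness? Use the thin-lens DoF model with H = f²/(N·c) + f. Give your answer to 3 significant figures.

Hyperfocal distance H = f²/(N·c) + f = 148²/(2 × 0.026) + 148 = 21904/0.052 + 148 ≈ 421378.8 mm ≈ 421.4 m.
Far limit Df = s·(H − f)/(H − s) = 110000 × (421378.8 − 148) / (421378.8 − 110000) = 110000 × 421230.8 / 311378.8 ≈ 148807 mm ≈ 149 m.

149 m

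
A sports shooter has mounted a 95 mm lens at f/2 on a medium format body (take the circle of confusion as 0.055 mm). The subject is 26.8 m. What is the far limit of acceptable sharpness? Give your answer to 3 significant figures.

Hyperfocal distance H = f²/(N·c) + f = 95²/(2 × 0.055) + 95 = 9025/0.11 + 95 ≈ 82140.5 mm ≈ 82.14 m.
Far limit Df = s·(H − f)/(H − s) = 26800 × (82140.5 − 95) / (82140.5 − 26800) = 26800 × 82045.5 / 55340.5 ≈ 39733 mm ≈ 39.7 m.

39.7 m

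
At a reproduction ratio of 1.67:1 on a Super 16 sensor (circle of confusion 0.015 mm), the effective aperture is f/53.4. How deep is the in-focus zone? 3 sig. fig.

At magnification m, DoF ≈ 2·N_eff·c/m² = 2 × 53.4 × 0.015 / 1.67² = 1.602 / 2.789 ≈ 0.574 mm.

0.574 mm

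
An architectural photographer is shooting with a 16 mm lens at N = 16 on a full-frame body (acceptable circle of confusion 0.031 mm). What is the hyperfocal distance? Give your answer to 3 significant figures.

Hyperfocal distance H = f²/(N·c) + f = 16²/(16 × 0.031) + 16 = 256/0.496 + 16 ≈ 532.1 mm ≈ 0.532 m.

0.532 m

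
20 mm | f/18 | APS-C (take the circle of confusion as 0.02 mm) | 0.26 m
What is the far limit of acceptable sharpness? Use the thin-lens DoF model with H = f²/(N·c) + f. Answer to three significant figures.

Hyperfocal distance H = f²/(N·c) + f = 20²/(18 × 0.02) + 20 = 400/0.36 + 20 ≈ 1131.1 mm ≈ 1.131 m.
Far limit Df = s·(H − f)/(H − s) = 260 × (1131.1 − 20) / (1131.1 − 260) = 260 × 1111.1 / 871.1 ≈ 331.63 mm.

332 mm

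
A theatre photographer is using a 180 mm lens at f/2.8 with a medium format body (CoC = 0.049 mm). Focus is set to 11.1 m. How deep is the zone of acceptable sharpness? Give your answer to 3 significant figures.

1.03 m

Hyperfocal distance H = f²/(N·c) + f = 180²/(2.8 × 0.049) + 180 = 32400/0.1372 + 180 ≈ 236331.6 mm ≈ 236.3 m.
Near limit Dn = s·(H − f)/(H + s − 2f) = 11100 × (236331.6 − 180) / (236331.6 + 11100 − 2 × 180) = 11100 × 236151.6 / 247071.6 ≈ 10609.4 mm.
Far limit Df = s·(H − f)/(H − s) = 11100 × (236331.6 − 180) / (236331.6 − 11100) = 11100 × 236151.6 / 225231.6 ≈ 11638.2 mm.
Depth of field = Df − Dn = 11638.2 − 10609.4 ≈ 1028.8 mm ≈ 1.03 m.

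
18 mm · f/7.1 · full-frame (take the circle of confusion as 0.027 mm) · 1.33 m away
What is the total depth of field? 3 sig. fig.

Hyperfocal distance H = f²/(N·c) + f = 18²/(7.1 × 0.027) + 18 = 324/0.1917 + 18 ≈ 1708.1 mm ≈ 1.708 m.
Near limit Dn = s·(H − f)/(H + s − 2f) = 1330 × (1708.1 − 18) / (1708.1 + 1330 − 2 × 18) = 1330 × 1690.1 / 3002.1 ≈ 748.8 mm.
Far limit Df = s·(H − f)/(H − s) = 1330 × (1708.1 − 18) / (1708.1 − 1330) = 1330 × 1690.1 / 378.1 ≈ 5944.6 mm.
Depth of field = Df − Dn = 5944.6 − 748.8 ≈ 5195.8 mm ≈ 5.20 m.

5.20 m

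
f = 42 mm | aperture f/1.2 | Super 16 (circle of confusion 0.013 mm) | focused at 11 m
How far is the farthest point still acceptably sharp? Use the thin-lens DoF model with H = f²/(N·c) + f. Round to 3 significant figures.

Hyperfocal distance H = f²/(N·c) + f = 42²/(1.2 × 0.013) + 42 = 1764/0.0156 + 42 ≈ 113118.9 mm ≈ 113.1 m.
Far limit Df = s·(H − f)/(H − s) = 11000 × (113118.9 − 42) / (113118.9 − 11000) = 11000 × 113076.9 / 102118.9 ≈ 12180 mm ≈ 12.2 m.

12.2 m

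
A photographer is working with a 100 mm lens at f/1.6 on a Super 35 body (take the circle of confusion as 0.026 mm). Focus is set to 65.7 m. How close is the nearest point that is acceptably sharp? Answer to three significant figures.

Hyperfocal distance H = f²/(N·c) + f = 100²/(1.6 × 0.026) + 100 = 10000/0.0416 + 100 ≈ 240484.6 mm ≈ 240.5 m.
Near limit Dn = s·(H − f)/(H + s − 2f) = 65700 × (240484.6 − 100) / (240484.6 + 65700 − 2 × 100) = 65700 × 240384.6 / 305984.6 ≈ 51615 mm ≈ 51.6 m.

51.6 m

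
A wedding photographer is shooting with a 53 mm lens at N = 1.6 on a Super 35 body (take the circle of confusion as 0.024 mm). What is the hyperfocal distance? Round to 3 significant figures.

73.2 m

Hyperfocal distance H = f²/(N·c) + f = 53²/(1.6 × 0.024) + 53 = 2809/0.0384 + 53 ≈ 73204.0 mm ≈ 73.2 m.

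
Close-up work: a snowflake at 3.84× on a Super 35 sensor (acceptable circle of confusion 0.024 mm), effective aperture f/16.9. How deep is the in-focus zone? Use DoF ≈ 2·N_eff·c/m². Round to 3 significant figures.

0.0550 mm

At magnification m, DoF ≈ 2·N_eff·c/m² = 2 × 16.9 × 0.024 / 3.84² = 0.8112 / 14.75 ≈ 0.055 mm.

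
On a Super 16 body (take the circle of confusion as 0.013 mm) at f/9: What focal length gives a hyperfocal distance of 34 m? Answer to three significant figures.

From H = f²/(N·c) + f, with f ≪ H: f ≈ √(H·N·c) = √(34000 × 9 × 0.013) = √3978.0 ≈ 63.07 mm.
Exact: f² + N·c·f − N·c·H = 0 ⇒ f = (−N·c + √((N·c)² + 4·N·c·H))/2 = (−0.117 + √15912)/2 ≈ 63.013 mm ≈ 63.0 mm.

63.0 mm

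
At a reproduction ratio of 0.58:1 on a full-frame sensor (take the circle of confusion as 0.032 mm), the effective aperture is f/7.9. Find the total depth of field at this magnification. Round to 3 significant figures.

At magnification m, DoF ≈ 2·N_eff·c/m² = 2 × 7.9 × 0.032 / 0.58² = 0.5056 / 0.3364 ≈ 1.5 mm.

1.50 mm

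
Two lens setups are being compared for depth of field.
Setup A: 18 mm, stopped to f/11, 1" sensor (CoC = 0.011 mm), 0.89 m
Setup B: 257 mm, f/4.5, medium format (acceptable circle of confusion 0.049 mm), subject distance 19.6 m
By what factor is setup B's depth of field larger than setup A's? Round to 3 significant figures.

3.92

Setup A: H = 18²/(11×0.011) + 18 ≈ 2695.7 mm; DoF = Df − Dn = 1319.80 − 671.37 ≈ 648.43 mm.
Setup B: H = 257²/(4.5×0.049) + 257 ≈ 299799.0 mm; DoF = Df − Dn = 20953.0 − 18411.1 ≈ 2541.9 mm.
Ratio = 2541.9 / 648.43 ≈ 3.92.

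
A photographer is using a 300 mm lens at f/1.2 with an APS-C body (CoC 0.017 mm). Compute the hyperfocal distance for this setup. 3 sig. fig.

Hyperfocal distance H = f²/(N·c) + f = 300²/(1.2 × 0.017) + 300 = 90000/0.0204 + 300 ≈ 4412064.7 mm ≈ 4410 m.

4410 m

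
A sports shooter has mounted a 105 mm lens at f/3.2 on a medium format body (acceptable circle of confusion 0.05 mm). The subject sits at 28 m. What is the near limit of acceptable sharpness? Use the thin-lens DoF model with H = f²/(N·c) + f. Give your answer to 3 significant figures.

19.9 m

Hyperfocal distance H = f²/(N·c) + f = 105²/(3.2 × 0.05) + 105 = 11025/0.16 + 105 ≈ 69011.2 mm ≈ 69.01 m.
Near limit Dn = s·(H − f)/(H + s − 2f) = 28000 × (69011.2 − 105) / (69011.2 + 28000 − 2 × 105) = 28000 × 68906.2 / 96801.2 ≈ 19931 mm ≈ 19.9 m.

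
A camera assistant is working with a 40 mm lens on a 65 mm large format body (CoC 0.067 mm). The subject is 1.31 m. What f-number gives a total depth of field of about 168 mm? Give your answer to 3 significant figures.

Write h = H − f = f²/(N·c). The thin-lens limits are Dn = s·h/(h + (s−f)) and Df = s·h/(h − (s−f)), so DoF = Df − Dn = 2·s·(s−f)·h / (h² − (s−f)²).
That is a quadratic in h: DoF·h² − 2·s·(s−f)·h − DoF·(s−f)² = 0 ⇒ h = (s−f)·(s + √(s² + DoF²)) / DoF = 1270 × (1310 + √(1310² + 168²)) / 168 = 1270 × (1310 + 1320.73) / 168 ≈ 19887 mm.
Then N = f²/(c·h) = 40² / (0.067 × 19887) = 1600 / 1332.4 ≈ 1.20.

f/1.20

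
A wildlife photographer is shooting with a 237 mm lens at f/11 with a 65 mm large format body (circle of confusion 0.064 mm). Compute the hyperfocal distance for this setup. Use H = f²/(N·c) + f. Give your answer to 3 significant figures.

80.0 m

Hyperfocal distance H = f²/(N·c) + f = 237²/(11 × 0.064) + 237 = 56169/0.704 + 237 ≈ 80022.5 mm ≈ 80.0 m.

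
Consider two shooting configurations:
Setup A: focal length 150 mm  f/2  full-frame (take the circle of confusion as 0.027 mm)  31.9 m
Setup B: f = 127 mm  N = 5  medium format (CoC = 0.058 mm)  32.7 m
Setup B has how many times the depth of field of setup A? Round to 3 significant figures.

Setup A: H = 150²/(2×0.027) + 150 ≈ 416816.7 mm; DoF = Df − Dn = 34531.3 − 29641.3 ≈ 4890.0 mm.
Setup B: H = 127²/(5×0.058) + 127 ≈ 55744.2 mm; DoF = Df − Dn = 78921 − 20622 ≈ 58299 mm.
Ratio = 58299 / 4890.0 ≈ 11.9.

11.9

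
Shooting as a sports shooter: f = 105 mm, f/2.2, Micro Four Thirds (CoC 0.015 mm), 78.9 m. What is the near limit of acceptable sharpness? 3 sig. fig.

63.8 m

Hyperfocal distance H = f²/(N·c) + f = 105²/(2.2 × 0.015) + 105 = 11025/0.033 + 105 ≈ 334195.9 mm ≈ 334.2 m.
Near limit Dn = s·(H − f)/(H + s − 2f) = 78900 × (334195.9 − 105) / (334195.9 + 78900 − 2 × 105) = 78900 × 334090.9 / 412885.9 ≈ 63843 mm ≈ 63.8 m.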